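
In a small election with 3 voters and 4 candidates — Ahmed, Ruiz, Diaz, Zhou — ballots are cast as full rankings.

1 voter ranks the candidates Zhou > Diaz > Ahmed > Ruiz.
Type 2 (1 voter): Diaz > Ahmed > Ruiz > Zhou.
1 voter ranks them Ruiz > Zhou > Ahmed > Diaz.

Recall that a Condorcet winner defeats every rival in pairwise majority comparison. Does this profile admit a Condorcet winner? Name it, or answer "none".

Head-to-head results (3 voters):
Ahmed vs Ruiz: Ahmed wins 2–1.
Ahmed vs Diaz: Diaz wins 2–1.
Ahmed–Zhou: Zhou 2–1.
Ruiz vs Diaz: Diaz wins 2–1.
Ruiz–Zhou: Ruiz 2–1.
Diaz–Zhou: Zhou 2–1.
No candidate is unbeaten: Ahmed loses to Diaz; Ruiz loses to Ahmed; Diaz loses to Zhou; Zhou loses to Ruiz. In particular Ahmed beats Ruiz beats Zhou beats Ahmed is a majority cycle — no Condorcet winner exists.

none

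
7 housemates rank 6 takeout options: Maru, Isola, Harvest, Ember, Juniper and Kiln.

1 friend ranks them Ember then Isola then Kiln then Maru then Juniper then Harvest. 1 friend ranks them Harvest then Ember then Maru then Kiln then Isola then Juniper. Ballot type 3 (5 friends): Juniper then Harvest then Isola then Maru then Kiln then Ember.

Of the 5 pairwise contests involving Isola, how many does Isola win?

3

Isola against each rival (7 friends):
Isola vs Maru: Isola preferred on 1+5 = 6 ballots; Isola wins 6–1.
Isola vs Harvest: Isola is ranked higher on 1 ballot, Harvest on 6. Harvest wins 6–1.
Isola vs Ember: Isola preferred on 5 ballots; Isola wins 5–2.
Isola–Juniper: Juniper 5–2.
Isola vs Kiln: Isola, 6–1.
Isola beats Maru, Ember, Kiln; loses to Harvest, Juniper — 3 pairwise wins.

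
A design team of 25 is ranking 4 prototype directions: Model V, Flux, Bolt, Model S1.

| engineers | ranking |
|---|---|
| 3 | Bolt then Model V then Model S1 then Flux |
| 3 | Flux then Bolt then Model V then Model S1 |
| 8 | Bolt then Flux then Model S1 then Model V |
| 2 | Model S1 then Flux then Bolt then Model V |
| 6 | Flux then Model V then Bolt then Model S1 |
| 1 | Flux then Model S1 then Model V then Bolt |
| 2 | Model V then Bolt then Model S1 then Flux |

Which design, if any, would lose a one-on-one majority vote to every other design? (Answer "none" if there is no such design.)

Model S1

Pairwise majorities:
Model V vs Flux: Flux wins 20–5.
Model V vs Bolt: Model V is ranked higher on 6+1+2 = 9 ballots, Bolt on 16. Bolt wins 16–9.
Model V–Model S1: Model V 14–11.
Flux–Bolt: Bolt 13–12.
Flux vs Model S1: Flux, 18–7.
Bolt vs Model S1: Bolt, 22–3.
Model S1 is beaten in every head-to-head and is the Condorcet loser.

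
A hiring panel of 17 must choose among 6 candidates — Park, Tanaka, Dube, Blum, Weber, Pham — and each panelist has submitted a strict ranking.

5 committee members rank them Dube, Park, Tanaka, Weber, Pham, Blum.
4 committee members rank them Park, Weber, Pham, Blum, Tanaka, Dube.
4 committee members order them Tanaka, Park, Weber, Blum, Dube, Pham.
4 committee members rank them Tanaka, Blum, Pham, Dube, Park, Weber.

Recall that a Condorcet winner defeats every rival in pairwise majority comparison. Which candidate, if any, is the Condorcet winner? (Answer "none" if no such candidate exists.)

none

Pairwise majorities:
Park vs Tanaka: Park wins 9–8.
Park vs Dube: Dube wins 9–8.
Park vs Blum: Park wins 13–4.
Park–Weber: Park 17–0.
Park vs Pham: Park wins 13–4.
Tanaka–Dube: Tanaka 12–5.
Tanaka vs Blum: Tanaka, 13–4.
Tanaka–Weber: Tanaka 13–4.
Tanaka–Pham: Tanaka 13–4.
Dube vs Blum: Blum wins 12–5.
Dube–Weber: Dube 9–8.
Dube vs Pham: Dube wins 9–8.
Blum vs Weber: Weber wins 13–4.
Blum vs Pham: Pham wins 9–8.
Weber vs Pham: Weber wins 13–4.
Every candidate loses at least once (Park loses to Dube; Tanaka loses to Park; Dube loses to Tanaka; Blum loses to Park; Weber loses to Park; Pham loses to Park). The majority relation contains the cycle Park > Tanaka > Dube > Park, so there is no Condorcet winner.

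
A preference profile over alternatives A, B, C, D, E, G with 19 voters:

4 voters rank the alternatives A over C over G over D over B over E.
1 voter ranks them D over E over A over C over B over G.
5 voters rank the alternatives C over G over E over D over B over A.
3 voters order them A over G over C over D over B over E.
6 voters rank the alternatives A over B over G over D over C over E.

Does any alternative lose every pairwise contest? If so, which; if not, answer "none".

E

Pairwise majorities:
A vs B: A is ranked higher on 4+1+3+6 = 14 ballots, B on 5. A wins 14–5.
A–C: A 14–5.
A vs D: A is ranked higher on 4+3+6 = 13 ballots, D on 6. A wins 13–6.
A–E: A 13–6.
A vs G: 4+1+3+6 = 14 for A, 5 for G — A by 14–5.
B vs C: C, 13–6.
B vs D: D wins 13–6.
B vs E: B preferred on 4+3+6 = 13 ballots; B wins 13–6.
B vs G: B is ranked higher on 1+6 = 7 ballots, G on 12. G wins 12–7.
C–D: C 12–7.
C vs E: C, 18–1.
C–G: C 10–9.
D vs E: D wins 14–5.
D vs G: G, 18–1.
E vs G: G, 18–1.
E loses to every other alternative — it is the Condorcet loser.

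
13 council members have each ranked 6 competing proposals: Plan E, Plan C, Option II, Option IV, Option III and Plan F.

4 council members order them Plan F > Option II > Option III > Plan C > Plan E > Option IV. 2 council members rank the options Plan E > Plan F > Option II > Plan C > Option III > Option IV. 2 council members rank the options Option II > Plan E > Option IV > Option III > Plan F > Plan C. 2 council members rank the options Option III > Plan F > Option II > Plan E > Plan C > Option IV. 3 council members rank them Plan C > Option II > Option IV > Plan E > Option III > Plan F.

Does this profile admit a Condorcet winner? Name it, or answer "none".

none

Pairwise majorities:
Plan E vs Plan C: 6 to 7, Plan C.
Plan E vs Option II: Plan E preferred on 2 ballots; Option II wins 11–2.
Plan E vs Option IV: Plan E is ranked higher on 4+2+2+2 = 10 ballots, Option IV on 3. Plan E wins 10–3.
Plan E vs Option III: Plan E is ranked higher on 2+2+3 = 7 ballots, Option III on 6. Plan E wins 7–6.
Plan E vs Plan F: 2+2+3 = 7 for Plan E, 6 for Plan F — Plan E by 7–6.
Plan C vs Option II: Plan C preferred on 3 ballots; Option II wins 10–3.
Plan C vs Option IV: Plan C preferred on 4+2+2+3 = 11 ballots; Plan C wins 11–2.
Plan C vs Option III: 5 to 8, Option III.
Plan C vs Plan F: Plan C is ranked higher on 3 ballots, Plan F on 10. Plan F wins 10–3.
Option II vs Option IV: 4+2+2+2+3 = 13 for Option II, 0 for Option IV — Option II by 13–0.
Option II vs Option III: 11 to 2, Option II.
Option II vs Plan F: 5 to 8, Plan F.
Option IV vs Option III: 2+3 = 5 for Option IV, 8 for Option III — Option III by 8–5.
Option IV vs Plan F: 2+3 = 5 for Option IV, 8 for Plan F — Plan F by 8–5.
Option III vs Plan F: Option III preferred on 2+2+3 = 7 ballots; Option III wins 7–6.
Every option loses at least once (Plan E loses to Plan C; Plan C loses to Option II; Option II loses to Plan F; Option IV loses to Plan E; Option III loses to Plan E; Plan F loses to Plan E). The majority relation contains the cycle Plan E → Option III → Plan C → Plan E, so there is no Condorcet winner.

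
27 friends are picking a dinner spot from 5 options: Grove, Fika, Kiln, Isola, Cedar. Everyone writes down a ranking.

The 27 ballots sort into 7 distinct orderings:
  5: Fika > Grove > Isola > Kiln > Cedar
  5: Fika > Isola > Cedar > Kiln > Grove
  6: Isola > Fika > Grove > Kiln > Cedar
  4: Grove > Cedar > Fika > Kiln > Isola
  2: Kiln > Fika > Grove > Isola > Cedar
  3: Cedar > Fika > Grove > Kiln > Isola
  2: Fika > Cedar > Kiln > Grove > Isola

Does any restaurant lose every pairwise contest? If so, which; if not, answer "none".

Head-to-head results (27 friends):
Grove vs Fika: Grove preferred on 4 ballots; Fika wins 23–4.
Grove vs Kiln: 5+6+4+3 = 18 for Grove, 9 for Kiln — Grove by 18–9.
Grove vs Isola: 16 to 11, Grove.
Grove vs Cedar: Grove is ranked higher on 5+6+4+2 = 17 ballots, Cedar on 10. Grove wins 17–10.
Fika vs Kiln: Fika, 25–2.
Fika–Isola: Fika 21–6.
Fika vs Cedar: Fika, 20–7.
Kiln–Isola: Isola 16–11.
Kiln vs Cedar: 5+6+2 = 13 for Kiln, 14 for Cedar — Cedar by 14–13.
Isola vs Cedar: Isola, 18–9.
Kiln is beaten in every head-to-head and is the Condorcet loser.

Kiln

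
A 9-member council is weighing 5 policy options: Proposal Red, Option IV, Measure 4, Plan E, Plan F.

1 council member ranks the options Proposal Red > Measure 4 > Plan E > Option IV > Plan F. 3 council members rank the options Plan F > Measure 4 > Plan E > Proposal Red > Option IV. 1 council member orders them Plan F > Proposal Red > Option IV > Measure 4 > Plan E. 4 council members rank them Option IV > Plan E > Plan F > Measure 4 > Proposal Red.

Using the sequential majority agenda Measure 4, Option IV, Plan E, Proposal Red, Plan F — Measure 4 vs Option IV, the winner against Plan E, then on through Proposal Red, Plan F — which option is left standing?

Plan F

Round 1: Measure 4 vs Option IV — 4–5, Option IV advances.
Round 2: Option IV vs Plan E — 5–4, Option IV advances.
Round 3: Option IV vs Proposal Red — 4–5, Proposal Red advances.
Round 4: Proposal Red vs Plan F — 1–8, Plan F advances.
Plan F survives the agenda.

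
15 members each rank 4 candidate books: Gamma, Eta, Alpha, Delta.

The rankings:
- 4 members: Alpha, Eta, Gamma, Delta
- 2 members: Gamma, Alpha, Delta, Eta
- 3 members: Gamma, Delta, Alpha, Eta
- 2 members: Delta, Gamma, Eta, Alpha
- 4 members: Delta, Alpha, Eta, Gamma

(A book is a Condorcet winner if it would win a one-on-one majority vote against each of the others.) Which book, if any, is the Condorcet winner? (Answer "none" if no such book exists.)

Head-to-head results (15 members):
Gamma vs Eta: Eta wins 8–7.
Gamma vs Alpha: Alpha, 8–7.
Gamma vs Delta: Gamma wins 9–6.
Eta–Alpha: Alpha 13–2.
Eta vs Delta: Delta, 11–4.
Alpha–Delta: Delta 9–6.
No book is unbeaten: Gamma loses to Eta; Eta loses to Alpha; Alpha loses to Delta; Delta loses to Gamma. In particular Gamma > Delta > Eta > Gamma is a majority cycle — no Condorcet winner exists.

none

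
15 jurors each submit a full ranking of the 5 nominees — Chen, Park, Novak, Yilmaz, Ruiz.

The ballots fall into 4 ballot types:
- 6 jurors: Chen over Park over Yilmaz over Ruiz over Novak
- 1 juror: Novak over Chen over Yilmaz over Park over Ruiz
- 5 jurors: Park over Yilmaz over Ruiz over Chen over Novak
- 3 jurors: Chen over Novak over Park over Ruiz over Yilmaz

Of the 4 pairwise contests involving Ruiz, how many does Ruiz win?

Ruiz against each rival (15 jurors):
Ruiz–Chen: Chen 10–5.
Ruiz vs Park: Ruiz preferred on 0 ballots; Park wins 15–0.
Ruiz vs Novak: Ruiz is ranked higher on 6+5 = 11 ballots, Novak on 4. Ruiz wins 11–4.
Ruiz vs Yilmaz: Yilmaz wins 12–3.
Ruiz beats Novak; loses to Chen, Park, Yilmaz — 1 pairwise win.

1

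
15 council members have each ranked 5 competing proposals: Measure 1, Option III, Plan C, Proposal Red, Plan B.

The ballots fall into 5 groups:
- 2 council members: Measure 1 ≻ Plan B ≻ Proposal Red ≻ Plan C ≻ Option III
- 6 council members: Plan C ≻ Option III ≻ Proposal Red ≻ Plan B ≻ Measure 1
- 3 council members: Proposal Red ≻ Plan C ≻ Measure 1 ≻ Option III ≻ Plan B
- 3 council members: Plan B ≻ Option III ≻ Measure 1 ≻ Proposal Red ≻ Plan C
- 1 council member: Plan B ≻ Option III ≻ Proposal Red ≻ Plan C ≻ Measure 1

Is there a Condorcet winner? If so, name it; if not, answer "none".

Head-to-head results (15 council members):
Measure 1 vs Option III: Measure 1 is ranked higher on 2+3 = 5 ballots, Option III on 10. Option III wins 10–5.
Measure 1 vs Plan C: Measure 1 preferred on 2+3 = 5 ballots; Plan C wins 10–5.
Measure 1 vs Proposal Red: Measure 1 is ranked higher on 2+3 = 5 ballots, Proposal Red on 10. Proposal Red wins 10–5.
Measure 1 vs Plan B: Measure 1 preferred on 2+3 = 5 ballots; Plan B wins 10–5.
Option III vs Plan C: 4 to 11, Plan C.
Option III vs Proposal Red: Option III preferred on 6+3+1 = 10 ballots; Option III wins 10–5.
Option III vs Plan B: Option III is ranked higher on 6+3 = 9 ballots, Plan B on 6. Option III wins 9–6.
Plan C vs Proposal Red: 6 to 9, Proposal Red.
Plan C vs Plan B: 6+3 = 9 for Plan C, 6 for Plan B — Plan C by 9–6.
Proposal Red vs Plan B: 9 to 6, Proposal Red.
Every option loses at least once (Measure 1 loses to Option III; Option III loses to Plan C; Plan C loses to Proposal Red; Proposal Red loses to Option III; Plan B loses to Option III). The majority relation contains the cycle Option III → Proposal Red → Plan C → Option III, so there is no Condorcet winner.

none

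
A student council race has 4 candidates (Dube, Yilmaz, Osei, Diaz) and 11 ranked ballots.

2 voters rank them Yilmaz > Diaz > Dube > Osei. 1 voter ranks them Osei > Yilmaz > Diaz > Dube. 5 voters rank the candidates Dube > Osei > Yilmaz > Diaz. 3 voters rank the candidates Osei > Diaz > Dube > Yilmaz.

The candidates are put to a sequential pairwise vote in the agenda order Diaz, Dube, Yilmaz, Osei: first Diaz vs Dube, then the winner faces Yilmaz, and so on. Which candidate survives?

Osei

Round 1: Diaz vs Dube — 6–5, Diaz advances.
Round 2: Diaz vs Yilmaz — 3–8, Yilmaz advances.
Round 3: Yilmaz vs Osei — 2–9, Osei advances.
The agenda winner is Osei.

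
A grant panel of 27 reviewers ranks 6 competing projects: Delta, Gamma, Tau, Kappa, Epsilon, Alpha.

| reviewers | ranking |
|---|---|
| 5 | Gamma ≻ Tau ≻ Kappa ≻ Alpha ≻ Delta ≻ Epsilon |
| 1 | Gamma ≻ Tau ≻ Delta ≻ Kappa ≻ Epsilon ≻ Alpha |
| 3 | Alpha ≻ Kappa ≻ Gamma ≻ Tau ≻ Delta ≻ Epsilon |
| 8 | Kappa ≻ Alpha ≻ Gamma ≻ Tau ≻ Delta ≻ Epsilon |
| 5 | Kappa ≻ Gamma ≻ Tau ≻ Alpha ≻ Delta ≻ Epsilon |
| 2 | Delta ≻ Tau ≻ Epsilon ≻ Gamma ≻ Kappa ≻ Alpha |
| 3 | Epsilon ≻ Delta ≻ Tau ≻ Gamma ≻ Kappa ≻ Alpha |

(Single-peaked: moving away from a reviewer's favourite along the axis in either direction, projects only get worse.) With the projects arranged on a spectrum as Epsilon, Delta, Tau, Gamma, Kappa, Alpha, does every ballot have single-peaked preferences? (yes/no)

yes

Axis positions: Epsilon=1, Delta=2, Tau=3, Gamma=4, Kappa=5, Alpha=6.
Cluster 1 (peak Gamma at position 4): ranking walks positions 4-3-5-6-2-1, expanding outward from the peak — single-peaked.
Cluster 2 (peak Gamma at position 4): ranking walks positions 4-3-2-5-1-6, expanding outward from the peak — single-peaked.
Cluster 3 (peak Alpha at position 6): ranking walks positions 6-5-4-3-2-1, expanding outward from the peak — single-peaked.
Cluster 4 (peak Kappa at position 5): ranking walks positions 5-6-4-3-2-1, expanding outward from the peak — single-peaked.
Cluster 5 (peak Kappa at position 5): ranking walks positions 5-4-3-6-2-1, expanding outward from the peak — single-peaked.
Cluster 6 (peak Delta at position 2): ranking walks positions 2-3-1-4-5-6, expanding outward from the peak — single-peaked.
Cluster 7 (peak Epsilon at position 1): ranking walks positions 1-2-3-4-5-6, expanding outward from the peak — single-peaked.
Every ranking is single-peaked on this axis.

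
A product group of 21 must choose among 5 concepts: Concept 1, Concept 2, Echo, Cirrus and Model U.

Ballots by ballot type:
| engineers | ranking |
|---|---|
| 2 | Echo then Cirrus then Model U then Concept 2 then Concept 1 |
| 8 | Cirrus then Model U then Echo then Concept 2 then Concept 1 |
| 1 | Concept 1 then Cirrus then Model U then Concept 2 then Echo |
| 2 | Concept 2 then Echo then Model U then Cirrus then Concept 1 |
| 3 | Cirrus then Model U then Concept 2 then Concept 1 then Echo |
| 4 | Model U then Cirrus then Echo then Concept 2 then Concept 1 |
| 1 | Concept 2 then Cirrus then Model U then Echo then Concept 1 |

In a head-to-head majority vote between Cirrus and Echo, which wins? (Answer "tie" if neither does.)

Ballots ranking Cirrus above Echo: 8 + 1 + 3 + 4 + 1 = 17.
Ballots ranking Echo above Cirrus: 21 − 17 = 4.
Cirrus wins the head-to-head 17–4.

Cirrus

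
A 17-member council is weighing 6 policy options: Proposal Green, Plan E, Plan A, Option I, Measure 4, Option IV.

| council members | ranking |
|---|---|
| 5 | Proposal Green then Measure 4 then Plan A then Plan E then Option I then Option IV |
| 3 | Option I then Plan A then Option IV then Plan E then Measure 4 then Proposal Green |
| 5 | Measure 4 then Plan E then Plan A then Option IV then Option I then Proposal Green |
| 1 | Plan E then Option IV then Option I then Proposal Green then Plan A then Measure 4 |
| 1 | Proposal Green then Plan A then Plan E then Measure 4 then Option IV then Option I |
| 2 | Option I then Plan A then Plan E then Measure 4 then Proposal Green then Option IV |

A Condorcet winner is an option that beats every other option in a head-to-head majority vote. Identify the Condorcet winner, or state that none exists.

Check each pair by majority over 17 ballots:
Proposal Green vs Plan E: 5+1 = 6 for Proposal Green, 11 for Plan E — Plan E by 11–6.
Proposal Green vs Plan A: Proposal Green preferred on 5+1+1 = 7 ballots; Plan A wins 10–7.
Proposal Green vs Option I: Proposal Green is ranked higher on 5+1 = 6 ballots, Option I on 11. Option I wins 11–6.
Proposal Green vs Measure 4: 5+1+1 = 7 for Proposal Green, 10 for Measure 4 — Measure 4 by 10–7.
Proposal Green vs Option IV: 8 to 9, Option IV.
Plan E vs Plan A: Plan E preferred on 5+1 = 6 ballots; Plan A wins 11–6.
Plan E vs Option I: 12 to 5, Plan E.
Plan E vs Measure 4: 3+1+1+2 = 7 for Plan E, 10 for Measure 4 — Measure 4 by 10–7.
Plan E vs Option IV: 14 to 3, Plan E.
Plan A vs Option I: Plan A preferred on 5+5+1 = 11 ballots; Plan A wins 11–6.
Plan A vs Measure 4: 7 to 10, Measure 4.
Plan A vs Option IV: 5+3+5+1+2 = 16 for Plan A, 1 for Option IV — Plan A by 16–1.
Option I vs Measure 4: 6 to 11, Measure 4.
Option I vs Option IV: 10 to 7, Option I.
Measure 4 vs Option IV: 13 to 4, Measure 4.
Measure 4 wins every pairwise contest, so Measure 4 is the Condorcet winner.

Measure 4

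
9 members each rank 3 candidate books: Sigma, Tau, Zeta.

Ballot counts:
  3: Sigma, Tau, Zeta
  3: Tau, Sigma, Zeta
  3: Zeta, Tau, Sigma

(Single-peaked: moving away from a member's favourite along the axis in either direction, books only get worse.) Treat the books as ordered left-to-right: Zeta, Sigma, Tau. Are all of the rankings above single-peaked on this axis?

no

Axis positions: Zeta=1, Sigma=2, Tau=3.
Group 1 (peak Sigma at position 2): ranking walks positions 2-3-1, expanding outward from the peak — single-peaked.
Group 2 (peak Tau at position 3): ranking walks positions 3-2-1, expanding outward from the peak — single-peaked.
Group 3: ranking walks positions 1-3-2; Tau is ranked above Sigma even though Sigma lies between Tau and the peak Zeta on the axis — preferences dip and rise again. Not single-peaked.
Group 3 violates single-peakedness, so the profile is not single-peaked on this axis.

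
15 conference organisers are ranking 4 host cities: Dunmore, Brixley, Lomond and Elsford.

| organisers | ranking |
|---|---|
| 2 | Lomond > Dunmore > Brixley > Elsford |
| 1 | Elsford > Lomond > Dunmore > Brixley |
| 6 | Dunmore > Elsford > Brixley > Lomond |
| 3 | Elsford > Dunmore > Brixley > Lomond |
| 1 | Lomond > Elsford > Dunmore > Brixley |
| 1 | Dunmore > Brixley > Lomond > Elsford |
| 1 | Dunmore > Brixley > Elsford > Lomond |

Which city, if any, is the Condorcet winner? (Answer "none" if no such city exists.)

Check each pair by majority over 15 ballots:
Dunmore vs Brixley: Dunmore, 15–0.
Dunmore–Lomond: Dunmore 11–4.
Dunmore–Elsford: Dunmore 10–5.
Brixley vs Lomond: Brixley, 11–4.
Brixley vs Elsford: Elsford wins 11–4.
Lomond–Elsford: Elsford 11–4.
Dunmore defeats every rival head-to-head and is the Condorcet winner.

Dunmore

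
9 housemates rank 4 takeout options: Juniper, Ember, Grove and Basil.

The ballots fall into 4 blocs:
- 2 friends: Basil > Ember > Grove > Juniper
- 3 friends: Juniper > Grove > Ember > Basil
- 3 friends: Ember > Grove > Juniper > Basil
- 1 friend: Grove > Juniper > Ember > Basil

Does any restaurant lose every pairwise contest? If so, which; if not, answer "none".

Head-to-head results (9 friends):
Juniper vs Ember: Juniper is ranked higher on 3+1 = 4 ballots, Ember on 5. Ember wins 5–4.
Juniper vs Grove: Grove wins 6–3.
Juniper vs Basil: Juniper preferred on 3+3+1 = 7 ballots; Juniper wins 7–2.
Ember–Grove: Ember 5–4.
Ember vs Basil: Ember, 7–2.
Grove vs Basil: Grove wins 7–2.
Only Basil has no wins; Basil is the Condorcet loser.

Basil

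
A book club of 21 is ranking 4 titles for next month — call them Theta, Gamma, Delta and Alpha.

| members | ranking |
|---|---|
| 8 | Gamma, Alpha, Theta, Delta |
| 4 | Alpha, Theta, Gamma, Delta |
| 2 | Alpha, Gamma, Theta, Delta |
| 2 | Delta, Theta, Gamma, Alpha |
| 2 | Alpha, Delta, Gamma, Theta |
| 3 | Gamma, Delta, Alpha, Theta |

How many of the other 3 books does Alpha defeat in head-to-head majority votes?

2

Alpha against each rival (21 members):
Alpha vs Theta: Alpha is ranked higher on 8+4+2+2+3 = 19 ballots, Theta on 2. Alpha wins 19–2.
Alpha vs Gamma: Gamma wins 13–8.
Alpha vs Delta: Alpha, 16–5.
Alpha beats Theta, Delta; loses to Gamma — 2 pairwise wins.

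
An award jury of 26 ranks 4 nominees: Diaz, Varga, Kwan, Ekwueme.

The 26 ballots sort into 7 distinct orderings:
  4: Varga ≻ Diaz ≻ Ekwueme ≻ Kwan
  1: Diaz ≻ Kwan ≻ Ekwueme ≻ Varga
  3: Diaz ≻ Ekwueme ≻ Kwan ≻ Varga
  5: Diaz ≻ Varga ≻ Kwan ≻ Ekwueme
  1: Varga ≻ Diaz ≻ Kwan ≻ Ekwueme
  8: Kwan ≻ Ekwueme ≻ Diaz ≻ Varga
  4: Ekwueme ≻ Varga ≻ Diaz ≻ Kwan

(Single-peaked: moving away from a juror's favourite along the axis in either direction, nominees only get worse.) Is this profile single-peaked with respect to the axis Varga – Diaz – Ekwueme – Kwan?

no

Axis positions: Varga=1, Diaz=2, Ekwueme=3, Kwan=4.
Group 1 (peak Varga at position 1): ranking walks positions 1-2-3-4, expanding outward from the peak — single-peaked.
Group 2: ranking walks positions 2-4-3-1; Kwan is ranked above Ekwueme even though Ekwueme lies between Kwan and the peak Diaz on the axis — preferences dip and rise again. Not single-peaked.
Group 3 (peak Diaz at position 2): ranking walks positions 2-3-4-1, expanding outward from the peak — single-peaked.
Group 4: ranking walks positions 2-1-4-3; Kwan is ranked above Ekwueme even though Ekwueme lies between Kwan and the peak Diaz on the axis — preferences dip and rise again. Not single-peaked.
Group 5: ranking walks positions 1-2-4-3; Kwan is ranked above Ekwueme even though Ekwueme lies between Kwan and the peak Varga on the axis — preferences dip and rise again. Not single-peaked.
Group 6 (peak Kwan at position 4): ranking walks positions 4-3-2-1, expanding outward from the peak — single-peaked.
Group 7: ranking walks positions 3-1-2-4; Varga is ranked above Diaz even though Diaz lies between Varga and the peak Ekwueme on the axis — preferences dip and rise again. Not single-peaked.
Group 2 violates single-peakedness, so the profile is not single-peaked on this axis.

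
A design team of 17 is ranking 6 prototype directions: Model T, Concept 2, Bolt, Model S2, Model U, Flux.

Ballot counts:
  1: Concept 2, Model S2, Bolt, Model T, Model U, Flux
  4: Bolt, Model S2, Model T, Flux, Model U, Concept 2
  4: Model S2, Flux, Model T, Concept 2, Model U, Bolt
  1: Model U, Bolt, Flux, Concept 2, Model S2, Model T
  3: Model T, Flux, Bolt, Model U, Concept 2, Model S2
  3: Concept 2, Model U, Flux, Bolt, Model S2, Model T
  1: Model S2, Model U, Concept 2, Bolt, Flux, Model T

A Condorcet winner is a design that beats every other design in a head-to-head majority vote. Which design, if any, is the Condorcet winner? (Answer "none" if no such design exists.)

none

Head-to-head results (17 engineers):
Model T vs Concept 2: 4+4+3 = 11 for Model T, 6 for Concept 2 — Model T by 11–6.
Model T vs Bolt: 4+3 = 7 for Model T, 10 for Bolt — Bolt by 10–7.
Model T vs Model S2: Model S2 wins 14–3.
Model T vs Model U: 12 to 5, Model T.
Model T vs Flux: Flux, 9–8.
Concept 2 vs Bolt: Concept 2 is ranked higher on 1+4+3+1 = 9 ballots, Bolt on 8. Concept 2 wins 9–8.
Concept 2 vs Model S2: 8 to 9, Model S2.
Concept 2 vs Model U: Model U, 9–8.
Concept 2–Flux: Flux 12–5.
Bolt vs Model S2: 4+1+3+3 = 11 for Bolt, 6 for Model S2 — Bolt by 11–6.
Bolt vs Model U: 1+4+3 = 8 for Bolt, 9 for Model U — Model U by 9–8.
Bolt vs Flux: Flux, 10–7.
Model S2 vs Model U: 1+4+4+1 = 10 for Model S2, 7 for Model U — Model S2 by 10–7.
Model S2 vs Flux: Model S2 wins 10–7.
Model U vs Flux: Flux, 11–6.
No design is unbeaten: Model T loses to Bolt; Concept 2 loses to Model T; Bolt loses to Concept 2; Model S2 loses to Bolt; Model U loses to Model T; Flux loses to Model S2. In particular Model T → Concept 2 → Bolt → Model T is a majority cycle — no Condorcet winner exists.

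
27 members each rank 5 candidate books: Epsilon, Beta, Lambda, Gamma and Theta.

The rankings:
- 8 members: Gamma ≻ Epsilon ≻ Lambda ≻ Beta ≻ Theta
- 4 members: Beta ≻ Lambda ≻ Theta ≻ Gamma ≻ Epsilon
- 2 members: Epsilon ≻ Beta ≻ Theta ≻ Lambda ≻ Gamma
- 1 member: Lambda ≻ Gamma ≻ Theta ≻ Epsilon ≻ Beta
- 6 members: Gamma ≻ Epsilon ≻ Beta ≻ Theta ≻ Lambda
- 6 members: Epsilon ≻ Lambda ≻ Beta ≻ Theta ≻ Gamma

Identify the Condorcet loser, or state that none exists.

Theta

Pairwise majorities:
Epsilon vs Beta: Epsilon is ranked higher on 8+2+1+6+6 = 23 ballots, Beta on 4. Epsilon wins 23–4.
Epsilon vs Lambda: 22 to 5, Epsilon.
Epsilon vs Gamma: 8 to 19, Gamma.
Epsilon vs Theta: Epsilon is ranked higher on 8+2+6+6 = 22 ballots, Theta on 5. Epsilon wins 22–5.
Beta vs Lambda: Lambda wins 15–12.
Beta–Gamma: Gamma 15–12.
Beta vs Theta: Beta preferred on 8+4+2+6+6 = 26 ballots; Beta wins 26–1.
Lambda vs Gamma: Lambda preferred on 4+2+1+6 = 13 ballots; Gamma wins 14–13.
Lambda vs Theta: 19 to 8, Lambda.
Gamma vs Theta: Gamma wins 15–12.
Only Theta has no wins; Theta is the Condorcet loser.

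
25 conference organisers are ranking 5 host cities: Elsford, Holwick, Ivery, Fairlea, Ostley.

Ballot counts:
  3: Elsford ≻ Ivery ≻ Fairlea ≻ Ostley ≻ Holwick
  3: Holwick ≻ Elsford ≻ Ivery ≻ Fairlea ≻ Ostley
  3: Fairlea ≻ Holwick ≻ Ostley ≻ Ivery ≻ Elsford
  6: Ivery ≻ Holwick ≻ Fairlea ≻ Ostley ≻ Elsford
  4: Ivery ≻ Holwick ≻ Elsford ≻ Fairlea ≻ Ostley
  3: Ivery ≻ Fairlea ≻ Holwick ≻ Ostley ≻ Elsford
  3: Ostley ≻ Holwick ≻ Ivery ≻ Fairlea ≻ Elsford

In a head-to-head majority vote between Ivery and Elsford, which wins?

Ivery

Ballots ranking Ivery above Elsford: 3 + 6 + 4 + 3 + 3 = 19.
Ballots ranking Elsford above Ivery: 25 − 19 = 6.
Ivery wins the head-to-head 19–6.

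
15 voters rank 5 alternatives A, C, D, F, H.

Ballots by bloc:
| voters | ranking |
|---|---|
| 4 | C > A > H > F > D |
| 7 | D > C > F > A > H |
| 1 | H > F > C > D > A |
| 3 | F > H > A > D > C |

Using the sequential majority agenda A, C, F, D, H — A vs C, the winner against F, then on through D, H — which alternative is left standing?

H

Round 1: A vs C — 3–12, C advances.
Round 2: C vs F — 11–4, C advances.
Round 3: C vs D — 5–10, D advances.
Round 4: D vs H — 7–8, H advances.
The agenda winner is H.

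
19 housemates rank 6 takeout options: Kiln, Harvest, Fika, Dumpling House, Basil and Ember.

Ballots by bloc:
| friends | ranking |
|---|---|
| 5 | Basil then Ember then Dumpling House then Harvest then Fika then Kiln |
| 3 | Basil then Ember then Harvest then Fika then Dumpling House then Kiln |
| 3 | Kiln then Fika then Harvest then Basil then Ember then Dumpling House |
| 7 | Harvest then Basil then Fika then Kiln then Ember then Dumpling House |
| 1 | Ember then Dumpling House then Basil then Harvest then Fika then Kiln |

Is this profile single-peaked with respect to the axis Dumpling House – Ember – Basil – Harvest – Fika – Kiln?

Axis positions: Dumpling House=1, Ember=2, Basil=3, Harvest=4, Fika=5, Kiln=6.
Bloc 1 (peak Basil at position 3): ranking walks positions 3-2-1-4-5-6, expanding outward from the peak — single-peaked.
Bloc 2 (peak Basil at position 3): ranking walks positions 3-2-4-5-1-6, expanding outward from the peak — single-peaked.
Bloc 3 (peak Kiln at position 6): ranking walks positions 6-5-4-3-2-1, expanding outward from the peak — single-peaked.
Bloc 4 (peak Harvest at position 4): ranking walks positions 4-3-5-6-2-1, expanding outward from the peak — single-peaked.
Bloc 5 (peak Ember at position 2): ranking walks positions 2-1-3-4-5-6, expanding outward from the peak — single-peaked.
Every ranking is single-peaked on this axis.

yes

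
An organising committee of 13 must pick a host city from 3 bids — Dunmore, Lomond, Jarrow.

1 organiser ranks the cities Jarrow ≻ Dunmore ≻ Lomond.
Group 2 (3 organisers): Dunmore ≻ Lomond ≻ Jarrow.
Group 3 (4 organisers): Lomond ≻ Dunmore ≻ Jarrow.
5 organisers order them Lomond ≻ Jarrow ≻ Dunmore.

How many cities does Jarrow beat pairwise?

0

Jarrow against each rival (13 organisers):
Jarrow–Dunmore: Dunmore 7–6.
Jarrow vs Lomond: Jarrow is ranked higher on 1 ballot, Lomond on 12. Lomond wins 12–1.
Jarrow beats no one; loses to Dunmore, Lomond — 0 pairwise wins.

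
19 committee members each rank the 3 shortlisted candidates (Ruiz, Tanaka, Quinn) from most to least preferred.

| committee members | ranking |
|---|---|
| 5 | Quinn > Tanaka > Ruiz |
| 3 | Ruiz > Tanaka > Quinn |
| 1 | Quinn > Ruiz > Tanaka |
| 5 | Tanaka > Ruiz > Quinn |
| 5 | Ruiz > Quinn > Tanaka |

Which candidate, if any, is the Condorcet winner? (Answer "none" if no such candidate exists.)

Check each pair by majority over 19 ballots:
Ruiz vs Tanaka: Ruiz is ranked higher on 3+1+5 = 9 ballots, Tanaka on 10. Tanaka wins 10–9.
Ruiz vs Quinn: 13 to 6, Ruiz.
Tanaka vs Quinn: Tanaka preferred on 3+5 = 8 ballots; Quinn wins 11–8.
Each candidate drops at least one matchup (Ruiz loses to Tanaka; Tanaka loses to Quinn; Quinn loses to Ruiz); the cycle Ruiz > Quinn > Tanaka > Ruiz rules out a Condorcet winner.

none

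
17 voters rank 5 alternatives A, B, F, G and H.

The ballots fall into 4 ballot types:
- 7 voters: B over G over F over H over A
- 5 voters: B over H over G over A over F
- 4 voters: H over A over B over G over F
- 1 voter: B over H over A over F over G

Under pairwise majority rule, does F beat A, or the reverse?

A

Ballots ranking F above A: 7.
Ballots ranking A above F: 17 − 7 = 10.
A wins the head-to-head 10–7.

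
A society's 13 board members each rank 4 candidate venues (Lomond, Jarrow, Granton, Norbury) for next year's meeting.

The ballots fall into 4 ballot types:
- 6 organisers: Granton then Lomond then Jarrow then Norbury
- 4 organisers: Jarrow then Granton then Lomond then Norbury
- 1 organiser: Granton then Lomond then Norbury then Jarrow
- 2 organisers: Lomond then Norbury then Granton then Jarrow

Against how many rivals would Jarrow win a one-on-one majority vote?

1

Jarrow against each rival (13 organisers):
Jarrow vs Lomond: Lomond wins 9–4.
Jarrow vs Granton: Jarrow is ranked higher on 4 ballots, Granton on 9. Granton wins 9–4.
Jarrow vs Norbury: 6+4 = 10 for Jarrow, 3 for Norbury — Jarrow by 10–3.
Jarrow beats Norbury; loses to Lomond, Granton — 1 pairwise win.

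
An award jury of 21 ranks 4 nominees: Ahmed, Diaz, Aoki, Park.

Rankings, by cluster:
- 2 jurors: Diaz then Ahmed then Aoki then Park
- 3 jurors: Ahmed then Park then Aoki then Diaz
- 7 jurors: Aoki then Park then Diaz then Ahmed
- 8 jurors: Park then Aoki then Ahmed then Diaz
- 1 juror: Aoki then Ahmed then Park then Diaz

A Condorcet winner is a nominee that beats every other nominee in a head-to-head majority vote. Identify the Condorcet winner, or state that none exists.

Park

Check each pair by majority over 21 ballots:
Ahmed vs Diaz: Ahmed is ranked higher on 3+8+1 = 12 ballots, Diaz on 9. Ahmed wins 12–9.
Ahmed vs Aoki: 2+3 = 5 for Ahmed, 16 for Aoki — Aoki by 16–5.
Ahmed vs Park: Ahmed preferred on 2+3+1 = 6 ballots; Park wins 15–6.
Diaz vs Aoki: 2 for Diaz, 19 for Aoki — Aoki by 19–2.
Diaz vs Park: 2 to 19, Park.
Aoki vs Park: 10 to 11, Park.
Park wins every pairwise contest, so Park is the Condorcet winner.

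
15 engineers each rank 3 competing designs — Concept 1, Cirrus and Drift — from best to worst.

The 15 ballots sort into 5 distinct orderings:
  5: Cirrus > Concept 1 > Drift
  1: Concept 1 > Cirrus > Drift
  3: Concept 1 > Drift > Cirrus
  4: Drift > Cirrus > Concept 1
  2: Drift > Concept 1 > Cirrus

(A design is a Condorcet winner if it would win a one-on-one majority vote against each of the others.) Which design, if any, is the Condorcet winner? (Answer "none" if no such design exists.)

Check each pair by majority over 15 ballots:
Concept 1 vs Cirrus: 6 to 9, Cirrus.
Concept 1 vs Drift: 5+1+3 = 9 for Concept 1, 6 for Drift — Concept 1 by 9–6.
Cirrus vs Drift: 5+1 = 6 for Cirrus, 9 for Drift — Drift by 9–6.
Every design loses at least once (Concept 1 loses to Cirrus; Cirrus loses to Drift; Drift loses to Concept 1). The majority relation contains the cycle Concept 1 beats Drift beats Cirrus beats Concept 1, so there is no Condorcet winner.

none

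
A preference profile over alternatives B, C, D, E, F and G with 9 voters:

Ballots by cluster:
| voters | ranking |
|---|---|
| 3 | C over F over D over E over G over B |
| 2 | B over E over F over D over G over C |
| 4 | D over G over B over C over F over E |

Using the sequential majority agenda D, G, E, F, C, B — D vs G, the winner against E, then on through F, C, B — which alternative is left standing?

B

Round 1: D vs G — 9–0, D advances.
Round 2: D vs E — 7–2, D advances.
Round 3: D vs F — 4–5, F advances.
Round 4: F vs C — 2–7, C advances.
Round 5: C vs B — 3–6, B advances.
The agenda winner is B.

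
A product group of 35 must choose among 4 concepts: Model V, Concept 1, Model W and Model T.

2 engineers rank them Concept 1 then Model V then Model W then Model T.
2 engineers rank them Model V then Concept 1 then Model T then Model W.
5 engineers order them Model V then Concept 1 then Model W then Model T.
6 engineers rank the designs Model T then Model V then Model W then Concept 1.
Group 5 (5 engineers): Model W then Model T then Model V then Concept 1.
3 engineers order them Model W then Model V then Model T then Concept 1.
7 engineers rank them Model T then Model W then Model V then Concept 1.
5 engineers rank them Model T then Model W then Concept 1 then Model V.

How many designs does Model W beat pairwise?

Model W against each rival (35 engineers):
Model W vs Model V: 20 to 15, Model W.
Model W vs Concept 1: Model W preferred on 6+5+3+7+5 = 26 ballots; Model W wins 26–9.
Model W vs Model T: Model T wins 20–15.
Model W beats Model V, Concept 1; loses to Model T — 2 pairwise wins.

2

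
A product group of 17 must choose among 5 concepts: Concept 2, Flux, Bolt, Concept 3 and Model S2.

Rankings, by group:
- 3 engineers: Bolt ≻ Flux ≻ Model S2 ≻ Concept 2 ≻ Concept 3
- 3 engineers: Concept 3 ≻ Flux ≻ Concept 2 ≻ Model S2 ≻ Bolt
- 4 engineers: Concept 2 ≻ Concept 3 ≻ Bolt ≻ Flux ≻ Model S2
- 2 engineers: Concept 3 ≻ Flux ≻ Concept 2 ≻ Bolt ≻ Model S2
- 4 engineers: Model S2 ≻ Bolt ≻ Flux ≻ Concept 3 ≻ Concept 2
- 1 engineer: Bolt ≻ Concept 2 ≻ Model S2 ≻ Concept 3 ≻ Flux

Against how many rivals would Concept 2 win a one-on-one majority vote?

2

Concept 2 against each rival (17 engineers):
Concept 2 vs Flux: Concept 2 preferred on 4+1 = 5 ballots; Flux wins 12–5.
Concept 2 vs Bolt: Concept 2 wins 9–8.
Concept 2–Concept 3: Concept 3 9–8.
Concept 2–Model S2: Concept 2 10–7.
Concept 2 beats Bolt, Model S2; loses to Flux, Concept 3 — 2 pairwise wins.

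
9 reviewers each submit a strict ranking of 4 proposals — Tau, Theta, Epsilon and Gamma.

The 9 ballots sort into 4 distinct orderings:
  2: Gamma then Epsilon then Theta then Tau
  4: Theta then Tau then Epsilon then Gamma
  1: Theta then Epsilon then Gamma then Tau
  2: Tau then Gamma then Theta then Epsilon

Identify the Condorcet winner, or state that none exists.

Theta

Pairwise majorities:
Tau vs Theta: Theta wins 7–2.
Tau–Epsilon: Tau 6–3.
Tau vs Gamma: Tau wins 6–3.
Theta vs Epsilon: Theta wins 7–2.
Theta–Gamma: Theta 5–4.
Epsilon–Gamma: Epsilon 5–4.
Theta beats each of Tau, Epsilon, Gamma — Theta is the Condorcet winner.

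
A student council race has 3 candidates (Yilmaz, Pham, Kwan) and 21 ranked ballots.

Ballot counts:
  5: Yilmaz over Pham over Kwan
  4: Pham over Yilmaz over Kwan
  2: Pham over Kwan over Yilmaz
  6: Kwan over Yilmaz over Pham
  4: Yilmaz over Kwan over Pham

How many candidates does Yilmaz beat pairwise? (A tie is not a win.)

Yilmaz against each rival (21 voters):
Yilmaz vs Pham: Yilmaz preferred on 5+6+4 = 15 ballots; Yilmaz wins 15–6.
Yilmaz–Kwan: Yilmaz 13–8.
Yilmaz beats Pham, Kwan — 2 pairwise wins.

2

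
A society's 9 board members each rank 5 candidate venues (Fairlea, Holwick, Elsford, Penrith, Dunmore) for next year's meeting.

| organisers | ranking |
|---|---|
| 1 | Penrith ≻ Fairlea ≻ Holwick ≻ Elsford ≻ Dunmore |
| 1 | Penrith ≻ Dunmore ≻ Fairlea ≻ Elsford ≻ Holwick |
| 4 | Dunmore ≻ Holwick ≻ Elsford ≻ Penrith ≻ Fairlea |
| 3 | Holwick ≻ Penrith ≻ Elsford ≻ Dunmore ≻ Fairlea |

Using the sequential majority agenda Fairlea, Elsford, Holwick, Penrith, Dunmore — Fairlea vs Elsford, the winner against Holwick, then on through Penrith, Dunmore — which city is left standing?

Round 1: Fairlea vs Elsford — 2–7, Elsford advances.
Round 2: Elsford vs Holwick — 1–8, Holwick advances.
Round 3: Holwick vs Penrith — 7–2, Holwick advances.
Round 4: Holwick vs Dunmore — 4–5, Dunmore advances.
Dunmore survives the agenda.

Dunmore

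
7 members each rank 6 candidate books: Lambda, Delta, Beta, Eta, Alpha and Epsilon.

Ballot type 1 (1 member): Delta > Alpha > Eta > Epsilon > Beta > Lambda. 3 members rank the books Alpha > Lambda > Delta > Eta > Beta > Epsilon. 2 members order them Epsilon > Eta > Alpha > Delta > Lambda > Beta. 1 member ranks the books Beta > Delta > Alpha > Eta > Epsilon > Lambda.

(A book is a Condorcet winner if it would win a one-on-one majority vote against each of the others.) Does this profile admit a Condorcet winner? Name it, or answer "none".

Alpha

Head-to-head results (7 members):
Lambda vs Delta: 3 for Lambda, 4 for Delta — Delta by 4–3.
Lambda vs Beta: Lambda preferred on 3+2 = 5 ballots; Lambda wins 5–2.
Lambda vs Eta: 3 to 4, Eta.
Lambda vs Alpha: 0 for Lambda, 7 for Alpha — Alpha by 7–0.
Lambda vs Epsilon: Lambda preferred on 3 ballots; Epsilon wins 4–3.
Delta vs Beta: Delta preferred on 1+3+2 = 6 ballots; Delta wins 6–1.
Delta vs Eta: Delta is ranked higher on 1+3+1 = 5 ballots, Eta on 2. Delta wins 5–2.
Delta vs Alpha: 2 to 5, Alpha.
Delta vs Epsilon: Delta preferred on 1+3+1 = 5 ballots; Delta wins 5–2.
Beta vs Eta: Beta is ranked higher on 1 ballot, Eta on 6. Eta wins 6–1.
Beta vs Alpha: Beta preferred on 1 ballot; Alpha wins 6–1.
Beta vs Epsilon: Beta is ranked higher on 3+1 = 4 ballots, Epsilon on 3. Beta wins 4–3.
Eta vs Alpha: Eta is ranked higher on 2 ballots, Alpha on 5. Alpha wins 5–2.
Eta vs Epsilon: Eta preferred on 1+3+1 = 5 ballots; Eta wins 5–2.
Alpha vs Epsilon: Alpha preferred on 1+3+1 = 5 ballots; Alpha wins 5–2.
Alpha defeats every rival head-to-head and is the Condorcet winner.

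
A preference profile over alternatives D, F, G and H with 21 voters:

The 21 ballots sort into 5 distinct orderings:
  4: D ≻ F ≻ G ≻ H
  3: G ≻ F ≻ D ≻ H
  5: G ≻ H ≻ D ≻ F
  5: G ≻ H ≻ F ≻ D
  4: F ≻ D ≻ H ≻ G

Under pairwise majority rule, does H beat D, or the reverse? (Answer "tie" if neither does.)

D

Ballots ranking H above D: 5 + 5 = 10.
Ballots ranking D above H: 21 − 10 = 11.
D wins the head-to-head 11–10.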